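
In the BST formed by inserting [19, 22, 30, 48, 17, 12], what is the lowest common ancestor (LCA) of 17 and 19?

Tree insertion order: [19, 22, 30, 48, 17, 12]
Tree (level-order array): [19, 17, 22, 12, None, None, 30, None, None, None, 48]
In a BST, the LCA of p=17, q=19 is the first node v on the
root-to-leaf path with p <= v <= q (go left if both < v, right if both > v).
Walk from root:
  at 19: 17 <= 19 <= 19, this is the LCA
LCA = 19


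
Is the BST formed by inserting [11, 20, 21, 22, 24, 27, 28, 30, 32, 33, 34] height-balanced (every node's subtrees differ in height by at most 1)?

Tree (level-order array): [11, None, 20, None, 21, None, 22, None, 24, None, 27, None, 28, None, 30, None, 32, None, 33, None, 34]
Definition: a tree is height-balanced if, at every node, |h(left) - h(right)| <= 1 (empty subtree has height -1).
Bottom-up per-node check:
  node 34: h_left=-1, h_right=-1, diff=0 [OK], height=0
  node 33: h_left=-1, h_right=0, diff=1 [OK], height=1
  node 32: h_left=-1, h_right=1, diff=2 [FAIL (|-1-1|=2 > 1)], height=2
  node 30: h_left=-1, h_right=2, diff=3 [FAIL (|-1-2|=3 > 1)], height=3
  node 28: h_left=-1, h_right=3, diff=4 [FAIL (|-1-3|=4 > 1)], height=4
  node 27: h_left=-1, h_right=4, diff=5 [FAIL (|-1-4|=5 > 1)], height=5
  node 24: h_left=-1, h_right=5, diff=6 [FAIL (|-1-5|=6 > 1)], height=6
  node 22: h_left=-1, h_right=6, diff=7 [FAIL (|-1-6|=7 > 1)], height=7
  node 21: h_left=-1, h_right=7, diff=8 [FAIL (|-1-7|=8 > 1)], height=8
  node 20: h_left=-1, h_right=8, diff=9 [FAIL (|-1-8|=9 > 1)], height=9
  node 11: h_left=-1, h_right=9, diff=10 [FAIL (|-1-9|=10 > 1)], height=10
Node 32 violates the condition: |-1 - 1| = 2 > 1.
Result: Not balanced


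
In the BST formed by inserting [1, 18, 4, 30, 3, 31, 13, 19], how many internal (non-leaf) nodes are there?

Tree built from: [1, 18, 4, 30, 3, 31, 13, 19]
Tree (level-order array): [1, None, 18, 4, 30, 3, 13, 19, 31]
Rule: An internal node has at least one child.
Per-node child counts:
  node 1: 1 child(ren)
  node 18: 2 child(ren)
  node 4: 2 child(ren)
  node 3: 0 child(ren)
  node 13: 0 child(ren)
  node 30: 2 child(ren)
  node 19: 0 child(ren)
  node 31: 0 child(ren)
Matching nodes: [1, 18, 4, 30]
Count of internal (non-leaf) nodes: 4


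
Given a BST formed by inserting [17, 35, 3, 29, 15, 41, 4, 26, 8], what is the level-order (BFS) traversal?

Tree insertion order: [17, 35, 3, 29, 15, 41, 4, 26, 8]
Tree (level-order array): [17, 3, 35, None, 15, 29, 41, 4, None, 26, None, None, None, None, 8]
BFS from the root, enqueuing left then right child of each popped node:
  queue [17] -> pop 17, enqueue [3, 35], visited so far: [17]
  queue [3, 35] -> pop 3, enqueue [15], visited so far: [17, 3]
  queue [35, 15] -> pop 35, enqueue [29, 41], visited so far: [17, 3, 35]
  queue [15, 29, 41] -> pop 15, enqueue [4], visited so far: [17, 3, 35, 15]
  queue [29, 41, 4] -> pop 29, enqueue [26], visited so far: [17, 3, 35, 15, 29]
  queue [41, 4, 26] -> pop 41, enqueue [none], visited so far: [17, 3, 35, 15, 29, 41]
  queue [4, 26] -> pop 4, enqueue [8], visited so far: [17, 3, 35, 15, 29, 41, 4]
  queue [26, 8] -> pop 26, enqueue [none], visited so far: [17, 3, 35, 15, 29, 41, 4, 26]
  queue [8] -> pop 8, enqueue [none], visited so far: [17, 3, 35, 15, 29, 41, 4, 26, 8]
Result: [17, 3, 35, 15, 29, 41, 4, 26, 8]


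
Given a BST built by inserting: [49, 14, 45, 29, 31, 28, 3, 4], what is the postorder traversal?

Tree insertion order: [49, 14, 45, 29, 31, 28, 3, 4]
Tree (level-order array): [49, 14, None, 3, 45, None, 4, 29, None, None, None, 28, 31]
Postorder traversal: [4, 3, 28, 31, 29, 45, 14, 49]


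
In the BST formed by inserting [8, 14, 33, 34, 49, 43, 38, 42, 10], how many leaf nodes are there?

Tree built from: [8, 14, 33, 34, 49, 43, 38, 42, 10]
Tree (level-order array): [8, None, 14, 10, 33, None, None, None, 34, None, 49, 43, None, 38, None, None, 42]
Rule: A leaf has 0 children.
Per-node child counts:
  node 8: 1 child(ren)
  node 14: 2 child(ren)
  node 10: 0 child(ren)
  node 33: 1 child(ren)
  node 34: 1 child(ren)
  node 49: 1 child(ren)
  node 43: 1 child(ren)
  node 38: 1 child(ren)
  node 42: 0 child(ren)
Matching nodes: [10, 42]
Count of leaf nodes: 2


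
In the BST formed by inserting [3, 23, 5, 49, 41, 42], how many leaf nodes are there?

Tree built from: [3, 23, 5, 49, 41, 42]
Tree (level-order array): [3, None, 23, 5, 49, None, None, 41, None, None, 42]
Rule: A leaf has 0 children.
Per-node child counts:
  node 3: 1 child(ren)
  node 23: 2 child(ren)
  node 5: 0 child(ren)
  node 49: 1 child(ren)
  node 41: 1 child(ren)
  node 42: 0 child(ren)
Matching nodes: [5, 42]
Count of leaf nodes: 2


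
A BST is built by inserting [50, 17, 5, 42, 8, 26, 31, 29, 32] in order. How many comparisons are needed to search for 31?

Search path for 31: 50 -> 17 -> 42 -> 26 -> 31
Found: True
Comparisons: 5


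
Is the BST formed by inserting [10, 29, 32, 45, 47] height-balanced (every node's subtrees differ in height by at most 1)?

Tree (level-order array): [10, None, 29, None, 32, None, 45, None, 47]
Definition: a tree is height-balanced if, at every node, |h(left) - h(right)| <= 1 (empty subtree has height -1).
Bottom-up per-node check:
  node 47: h_left=-1, h_right=-1, diff=0 [OK], height=0
  node 45: h_left=-1, h_right=0, diff=1 [OK], height=1
  node 32: h_left=-1, h_right=1, diff=2 [FAIL (|-1-1|=2 > 1)], height=2
  node 29: h_left=-1, h_right=2, diff=3 [FAIL (|-1-2|=3 > 1)], height=3
  node 10: h_left=-1, h_right=3, diff=4 [FAIL (|-1-3|=4 > 1)], height=4
Node 32 violates the condition: |-1 - 1| = 2 > 1.
Result: Not balanced


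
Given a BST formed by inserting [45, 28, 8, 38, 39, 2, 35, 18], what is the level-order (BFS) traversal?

Tree insertion order: [45, 28, 8, 38, 39, 2, 35, 18]
Tree (level-order array): [45, 28, None, 8, 38, 2, 18, 35, 39]
BFS from the root, enqueuing left then right child of each popped node:
  queue [45] -> pop 45, enqueue [28], visited so far: [45]
  queue [28] -> pop 28, enqueue [8, 38], visited so far: [45, 28]
  queue [8, 38] -> pop 8, enqueue [2, 18], visited so far: [45, 28, 8]
  queue [38, 2, 18] -> pop 38, enqueue [35, 39], visited so far: [45, 28, 8, 38]
  queue [2, 18, 35, 39] -> pop 2, enqueue [none], visited so far: [45, 28, 8, 38, 2]
  queue [18, 35, 39] -> pop 18, enqueue [none], visited so far: [45, 28, 8, 38, 2, 18]
  queue [35, 39] -> pop 35, enqueue [none], visited so far: [45, 28, 8, 38, 2, 18, 35]
  queue [39] -> pop 39, enqueue [none], visited so far: [45, 28, 8, 38, 2, 18, 35, 39]
Result: [45, 28, 8, 38, 2, 18, 35, 39]


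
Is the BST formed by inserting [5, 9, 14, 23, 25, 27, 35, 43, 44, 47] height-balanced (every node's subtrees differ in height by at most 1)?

Tree (level-order array): [5, None, 9, None, 14, None, 23, None, 25, None, 27, None, 35, None, 43, None, 44, None, 47]
Definition: a tree is height-balanced if, at every node, |h(left) - h(right)| <= 1 (empty subtree has height -1).
Bottom-up per-node check:
  node 47: h_left=-1, h_right=-1, diff=0 [OK], height=0
  node 44: h_left=-1, h_right=0, diff=1 [OK], height=1
  node 43: h_left=-1, h_right=1, diff=2 [FAIL (|-1-1|=2 > 1)], height=2
  node 35: h_left=-1, h_right=2, diff=3 [FAIL (|-1-2|=3 > 1)], height=3
  node 27: h_left=-1, h_right=3, diff=4 [FAIL (|-1-3|=4 > 1)], height=4
  node 25: h_left=-1, h_right=4, diff=5 [FAIL (|-1-4|=5 > 1)], height=5
  node 23: h_left=-1, h_right=5, diff=6 [FAIL (|-1-5|=6 > 1)], height=6
  node 14: h_left=-1, h_right=6, diff=7 [FAIL (|-1-6|=7 > 1)], height=7
  node 9: h_left=-1, h_right=7, diff=8 [FAIL (|-1-7|=8 > 1)], height=8
  node 5: h_left=-1, h_right=8, diff=9 [FAIL (|-1-8|=9 > 1)], height=9
Node 43 violates the condition: |-1 - 1| = 2 > 1.
Result: Not balanced


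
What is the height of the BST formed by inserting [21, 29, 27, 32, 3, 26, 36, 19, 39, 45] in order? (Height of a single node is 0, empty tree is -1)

Insertion order: [21, 29, 27, 32, 3, 26, 36, 19, 39, 45]
Tree (level-order array): [21, 3, 29, None, 19, 27, 32, None, None, 26, None, None, 36, None, None, None, 39, None, 45]
Compute height bottom-up (empty subtree = -1):
  height(19) = 1 + max(-1, -1) = 0
  height(3) = 1 + max(-1, 0) = 1
  height(26) = 1 + max(-1, -1) = 0
  height(27) = 1 + max(0, -1) = 1
  height(45) = 1 + max(-1, -1) = 0
  height(39) = 1 + max(-1, 0) = 1
  height(36) = 1 + max(-1, 1) = 2
  height(32) = 1 + max(-1, 2) = 3
  height(29) = 1 + max(1, 3) = 4
  height(21) = 1 + max(1, 4) = 5
Height = 5


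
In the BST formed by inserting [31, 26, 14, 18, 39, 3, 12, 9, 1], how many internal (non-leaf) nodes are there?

Tree built from: [31, 26, 14, 18, 39, 3, 12, 9, 1]
Tree (level-order array): [31, 26, 39, 14, None, None, None, 3, 18, 1, 12, None, None, None, None, 9]
Rule: An internal node has at least one child.
Per-node child counts:
  node 31: 2 child(ren)
  node 26: 1 child(ren)
  node 14: 2 child(ren)
  node 3: 2 child(ren)
  node 1: 0 child(ren)
  node 12: 1 child(ren)
  node 9: 0 child(ren)
  node 18: 0 child(ren)
  node 39: 0 child(ren)
Matching nodes: [31, 26, 14, 3, 12]
Count of internal (non-leaf) nodes: 5


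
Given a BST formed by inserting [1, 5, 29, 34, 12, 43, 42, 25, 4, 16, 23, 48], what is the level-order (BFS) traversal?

Tree insertion order: [1, 5, 29, 34, 12, 43, 42, 25, 4, 16, 23, 48]
Tree (level-order array): [1, None, 5, 4, 29, None, None, 12, 34, None, 25, None, 43, 16, None, 42, 48, None, 23]
BFS from the root, enqueuing left then right child of each popped node:
  queue [1] -> pop 1, enqueue [5], visited so far: [1]
  queue [5] -> pop 5, enqueue [4, 29], visited so far: [1, 5]
  queue [4, 29] -> pop 4, enqueue [none], visited so far: [1, 5, 4]
  queue [29] -> pop 29, enqueue [12, 34], visited so far: [1, 5, 4, 29]
  queue [12, 34] -> pop 12, enqueue [25], visited so far: [1, 5, 4, 29, 12]
  queue [34, 25] -> pop 34, enqueue [43], visited so far: [1, 5, 4, 29, 12, 34]
  queue [25, 43] -> pop 25, enqueue [16], visited so far: [1, 5, 4, 29, 12, 34, 25]
  queue [43, 16] -> pop 43, enqueue [42, 48], visited so far: [1, 5, 4, 29, 12, 34, 25, 43]
  queue [16, 42, 48] -> pop 16, enqueue [23], visited so far: [1, 5, 4, 29, 12, 34, 25, 43, 16]
  queue [42, 48, 23] -> pop 42, enqueue [none], visited so far: [1, 5, 4, 29, 12, 34, 25, 43, 16, 42]
  queue [48, 23] -> pop 48, enqueue [none], visited so far: [1, 5, 4, 29, 12, 34, 25, 43, 16, 42, 48]
  queue [23] -> pop 23, enqueue [none], visited so far: [1, 5, 4, 29, 12, 34, 25, 43, 16, 42, 48, 23]
Result: [1, 5, 4, 29, 12, 34, 25, 43, 16, 42, 48, 23]


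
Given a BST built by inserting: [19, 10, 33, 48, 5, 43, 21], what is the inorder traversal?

Tree insertion order: [19, 10, 33, 48, 5, 43, 21]
Tree (level-order array): [19, 10, 33, 5, None, 21, 48, None, None, None, None, 43]
Inorder traversal: [5, 10, 19, 21, 33, 43, 48]


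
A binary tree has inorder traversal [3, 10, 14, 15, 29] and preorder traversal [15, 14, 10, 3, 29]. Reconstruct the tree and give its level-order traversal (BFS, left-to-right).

Inorder:  [3, 10, 14, 15, 29]
Preorder: [15, 14, 10, 3, 29]
Algorithm: preorder visits root first, so consume preorder in order;
for each root, split the current inorder slice at that value into
left-subtree inorder and right-subtree inorder, then recurse.
Recursive splits:
  root=15; inorder splits into left=[3, 10, 14], right=[29]
  root=14; inorder splits into left=[3, 10], right=[]
  root=10; inorder splits into left=[3], right=[]
  root=3; inorder splits into left=[], right=[]
  root=29; inorder splits into left=[], right=[]
Reconstructed level-order: [15, 14, 29, 10, 3]


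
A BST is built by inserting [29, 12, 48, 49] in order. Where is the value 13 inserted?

Starting tree (level order): [29, 12, 48, None, None, None, 49]
Insertion path: 29 -> 12
Result: insert 13 as right child of 12
Final tree (level order): [29, 12, 48, None, 13, None, 49]


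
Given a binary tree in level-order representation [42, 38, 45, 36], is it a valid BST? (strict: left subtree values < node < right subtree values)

Level-order array: [42, 38, 45, 36]
Validate using subtree bounds (lo, hi): at each node, require lo < value < hi,
then recurse left with hi=value and right with lo=value.
Preorder trace (stopping at first violation):
  at node 42 with bounds (-inf, +inf): OK
  at node 38 with bounds (-inf, 42): OK
  at node 36 with bounds (-inf, 38): OK
  at node 45 with bounds (42, +inf): OK
No violation found at any node.
Result: Valid BST


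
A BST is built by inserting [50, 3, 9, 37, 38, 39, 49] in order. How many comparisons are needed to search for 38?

Search path for 38: 50 -> 3 -> 9 -> 37 -> 38
Found: True
Comparisons: 5


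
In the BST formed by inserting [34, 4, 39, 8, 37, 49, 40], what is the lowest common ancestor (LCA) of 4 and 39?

Tree insertion order: [34, 4, 39, 8, 37, 49, 40]
Tree (level-order array): [34, 4, 39, None, 8, 37, 49, None, None, None, None, 40]
In a BST, the LCA of p=4, q=39 is the first node v on the
root-to-leaf path with p <= v <= q (go left if both < v, right if both > v).
Walk from root:
  at 34: 4 <= 34 <= 39, this is the LCA
LCA = 34


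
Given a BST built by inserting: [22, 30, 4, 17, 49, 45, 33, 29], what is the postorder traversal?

Tree insertion order: [22, 30, 4, 17, 49, 45, 33, 29]
Tree (level-order array): [22, 4, 30, None, 17, 29, 49, None, None, None, None, 45, None, 33]
Postorder traversal: [17, 4, 29, 33, 45, 49, 30, 22]


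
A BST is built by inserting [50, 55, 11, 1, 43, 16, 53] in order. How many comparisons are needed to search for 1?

Search path for 1: 50 -> 11 -> 1
Found: True
Comparisons: 3


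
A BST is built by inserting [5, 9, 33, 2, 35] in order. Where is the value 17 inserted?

Starting tree (level order): [5, 2, 9, None, None, None, 33, None, 35]
Insertion path: 5 -> 9 -> 33
Result: insert 17 as left child of 33
Final tree (level order): [5, 2, 9, None, None, None, 33, 17, 35]


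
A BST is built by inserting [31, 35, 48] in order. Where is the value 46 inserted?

Starting tree (level order): [31, None, 35, None, 48]
Insertion path: 31 -> 35 -> 48
Result: insert 46 as left child of 48
Final tree (level order): [31, None, 35, None, 48, 46]


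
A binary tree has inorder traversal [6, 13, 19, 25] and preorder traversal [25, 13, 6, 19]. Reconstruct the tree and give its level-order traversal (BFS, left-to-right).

Inorder:  [6, 13, 19, 25]
Preorder: [25, 13, 6, 19]
Algorithm: preorder visits root first, so consume preorder in order;
for each root, split the current inorder slice at that value into
left-subtree inorder and right-subtree inorder, then recurse.
Recursive splits:
  root=25; inorder splits into left=[6, 13, 19], right=[]
  root=13; inorder splits into left=[6], right=[19]
  root=6; inorder splits into left=[], right=[]
  root=19; inorder splits into left=[], right=[]
Reconstructed level-order: [25, 13, 6, 19]


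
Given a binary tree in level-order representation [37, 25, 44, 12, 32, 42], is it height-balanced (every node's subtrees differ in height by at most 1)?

Tree (level-order array): [37, 25, 44, 12, 32, 42]
Definition: a tree is height-balanced if, at every node, |h(left) - h(right)| <= 1 (empty subtree has height -1).
Bottom-up per-node check:
  node 12: h_left=-1, h_right=-1, diff=0 [OK], height=0
  node 32: h_left=-1, h_right=-1, diff=0 [OK], height=0
  node 25: h_left=0, h_right=0, diff=0 [OK], height=1
  node 42: h_left=-1, h_right=-1, diff=0 [OK], height=0
  node 44: h_left=0, h_right=-1, diff=1 [OK], height=1
  node 37: h_left=1, h_right=1, diff=0 [OK], height=2
All nodes satisfy the balance condition.
Result: Balanced


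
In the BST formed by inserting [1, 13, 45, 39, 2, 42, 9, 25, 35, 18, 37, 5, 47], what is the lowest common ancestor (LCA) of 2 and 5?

Tree insertion order: [1, 13, 45, 39, 2, 42, 9, 25, 35, 18, 37, 5, 47]
Tree (level-order array): [1, None, 13, 2, 45, None, 9, 39, 47, 5, None, 25, 42, None, None, None, None, 18, 35, None, None, None, None, None, 37]
In a BST, the LCA of p=2, q=5 is the first node v on the
root-to-leaf path with p <= v <= q (go left if both < v, right if both > v).
Walk from root:
  at 1: both 2 and 5 > 1, go right
  at 13: both 2 and 5 < 13, go left
  at 2: 2 <= 2 <= 5, this is the LCA
LCA = 2


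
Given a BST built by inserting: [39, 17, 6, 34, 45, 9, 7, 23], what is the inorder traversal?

Tree insertion order: [39, 17, 6, 34, 45, 9, 7, 23]
Tree (level-order array): [39, 17, 45, 6, 34, None, None, None, 9, 23, None, 7]
Inorder traversal: [6, 7, 9, 17, 23, 34, 39, 45]


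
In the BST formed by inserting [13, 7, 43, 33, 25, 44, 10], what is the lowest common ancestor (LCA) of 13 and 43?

Tree insertion order: [13, 7, 43, 33, 25, 44, 10]
Tree (level-order array): [13, 7, 43, None, 10, 33, 44, None, None, 25]
In a BST, the LCA of p=13, q=43 is the first node v on the
root-to-leaf path with p <= v <= q (go left if both < v, right if both > v).
Walk from root:
  at 13: 13 <= 13 <= 43, this is the LCA
LCA = 13


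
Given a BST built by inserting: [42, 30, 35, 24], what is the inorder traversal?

Tree insertion order: [42, 30, 35, 24]
Tree (level-order array): [42, 30, None, 24, 35]
Inorder traversal: [24, 30, 35, 42]


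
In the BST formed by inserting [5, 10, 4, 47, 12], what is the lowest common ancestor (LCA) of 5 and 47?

Tree insertion order: [5, 10, 4, 47, 12]
Tree (level-order array): [5, 4, 10, None, None, None, 47, 12]
In a BST, the LCA of p=5, q=47 is the first node v on the
root-to-leaf path with p <= v <= q (go left if both < v, right if both > v).
Walk from root:
  at 5: 5 <= 5 <= 47, this is the LCA
LCA = 5


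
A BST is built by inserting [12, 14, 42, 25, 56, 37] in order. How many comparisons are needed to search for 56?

Search path for 56: 12 -> 14 -> 42 -> 56
Found: True
Comparisons: 4


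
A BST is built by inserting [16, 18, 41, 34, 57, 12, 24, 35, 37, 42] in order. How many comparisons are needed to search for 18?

Search path for 18: 16 -> 18
Found: True
Comparisons: 2


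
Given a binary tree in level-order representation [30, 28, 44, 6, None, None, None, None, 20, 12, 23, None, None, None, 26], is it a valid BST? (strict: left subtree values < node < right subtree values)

Level-order array: [30, 28, 44, 6, None, None, None, None, 20, 12, 23, None, None, None, 26]
Validate using subtree bounds (lo, hi): at each node, require lo < value < hi,
then recurse left with hi=value and right with lo=value.
Preorder trace (stopping at first violation):
  at node 30 with bounds (-inf, +inf): OK
  at node 28 with bounds (-inf, 30): OK
  at node 6 with bounds (-inf, 28): OK
  at node 20 with bounds (6, 28): OK
  at node 12 with bounds (6, 20): OK
  at node 23 with bounds (20, 28): OK
  at node 26 with bounds (23, 28): OK
  at node 44 with bounds (30, +inf): OK
No violation found at any node.
Result: Valid BST


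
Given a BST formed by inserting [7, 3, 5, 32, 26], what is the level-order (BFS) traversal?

Tree insertion order: [7, 3, 5, 32, 26]
Tree (level-order array): [7, 3, 32, None, 5, 26]
BFS from the root, enqueuing left then right child of each popped node:
  queue [7] -> pop 7, enqueue [3, 32], visited so far: [7]
  queue [3, 32] -> pop 3, enqueue [5], visited so far: [7, 3]
  queue [32, 5] -> pop 32, enqueue [26], visited so far: [7, 3, 32]
  queue [5, 26] -> pop 5, enqueue [none], visited so far: [7, 3, 32, 5]
  queue [26] -> pop 26, enqueue [none], visited so far: [7, 3, 32, 5, 26]
Result: [7, 3, 32, 5, 26]


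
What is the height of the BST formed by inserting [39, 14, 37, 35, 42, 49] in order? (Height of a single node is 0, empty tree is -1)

Insertion order: [39, 14, 37, 35, 42, 49]
Tree (level-order array): [39, 14, 42, None, 37, None, 49, 35]
Compute height bottom-up (empty subtree = -1):
  height(35) = 1 + max(-1, -1) = 0
  height(37) = 1 + max(0, -1) = 1
  height(14) = 1 + max(-1, 1) = 2
  height(49) = 1 + max(-1, -1) = 0
  height(42) = 1 + max(-1, 0) = 1
  height(39) = 1 + max(2, 1) = 3
Height = 3


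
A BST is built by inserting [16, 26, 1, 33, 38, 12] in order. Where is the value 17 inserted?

Starting tree (level order): [16, 1, 26, None, 12, None, 33, None, None, None, 38]
Insertion path: 16 -> 26
Result: insert 17 as left child of 26
Final tree (level order): [16, 1, 26, None, 12, 17, 33, None, None, None, None, None, 38]


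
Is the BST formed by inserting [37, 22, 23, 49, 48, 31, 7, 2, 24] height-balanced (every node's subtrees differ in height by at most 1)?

Tree (level-order array): [37, 22, 49, 7, 23, 48, None, 2, None, None, 31, None, None, None, None, 24]
Definition: a tree is height-balanced if, at every node, |h(left) - h(right)| <= 1 (empty subtree has height -1).
Bottom-up per-node check:
  node 2: h_left=-1, h_right=-1, diff=0 [OK], height=0
  node 7: h_left=0, h_right=-1, diff=1 [OK], height=1
  node 24: h_left=-1, h_right=-1, diff=0 [OK], height=0
  node 31: h_left=0, h_right=-1, diff=1 [OK], height=1
  node 23: h_left=-1, h_right=1, diff=2 [FAIL (|-1-1|=2 > 1)], height=2
  node 22: h_left=1, h_right=2, diff=1 [OK], height=3
  node 48: h_left=-1, h_right=-1, diff=0 [OK], height=0
  node 49: h_left=0, h_right=-1, diff=1 [OK], height=1
  node 37: h_left=3, h_right=1, diff=2 [FAIL (|3-1|=2 > 1)], height=4
Node 23 violates the condition: |-1 - 1| = 2 > 1.
Result: Not balanced


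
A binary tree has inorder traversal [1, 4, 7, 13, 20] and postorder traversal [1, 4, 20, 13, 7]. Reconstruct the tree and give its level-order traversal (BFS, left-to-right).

Inorder:   [1, 4, 7, 13, 20]
Postorder: [1, 4, 20, 13, 7]
Algorithm: postorder visits root last, so walk postorder right-to-left;
each value is the root of the current inorder slice — split it at that
value, recurse on the right subtree first, then the left.
Recursive splits:
  root=7; inorder splits into left=[1, 4], right=[13, 20]
  root=13; inorder splits into left=[], right=[20]
  root=20; inorder splits into left=[], right=[]
  root=4; inorder splits into left=[1], right=[]
  root=1; inorder splits into left=[], right=[]
Reconstructed level-order: [7, 4, 13, 1, 20]


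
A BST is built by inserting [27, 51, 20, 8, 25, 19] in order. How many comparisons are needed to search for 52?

Search path for 52: 27 -> 51
Found: False
Comparisons: 2


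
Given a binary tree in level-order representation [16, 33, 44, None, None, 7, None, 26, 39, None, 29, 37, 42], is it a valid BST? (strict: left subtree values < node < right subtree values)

Level-order array: [16, 33, 44, None, None, 7, None, 26, 39, None, 29, 37, 42]
Validate using subtree bounds (lo, hi): at each node, require lo < value < hi,
then recurse left with hi=value and right with lo=value.
Preorder trace (stopping at first violation):
  at node 16 with bounds (-inf, +inf): OK
  at node 33 with bounds (-inf, 16): VIOLATION
Node 33 violates its bound: not (-inf < 33 < 16).
Result: Not a valid BST


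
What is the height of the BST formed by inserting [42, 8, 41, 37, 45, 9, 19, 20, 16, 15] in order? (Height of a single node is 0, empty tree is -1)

Insertion order: [42, 8, 41, 37, 45, 9, 19, 20, 16, 15]
Tree (level-order array): [42, 8, 45, None, 41, None, None, 37, None, 9, None, None, 19, 16, 20, 15]
Compute height bottom-up (empty subtree = -1):
  height(15) = 1 + max(-1, -1) = 0
  height(16) = 1 + max(0, -1) = 1
  height(20) = 1 + max(-1, -1) = 0
  height(19) = 1 + max(1, 0) = 2
  height(9) = 1 + max(-1, 2) = 3
  height(37) = 1 + max(3, -1) = 4
  height(41) = 1 + max(4, -1) = 5
  height(8) = 1 + max(-1, 5) = 6
  height(45) = 1 + max(-1, -1) = 0
  height(42) = 1 + max(6, 0) = 7
Height = 7


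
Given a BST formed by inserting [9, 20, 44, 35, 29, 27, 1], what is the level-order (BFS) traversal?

Tree insertion order: [9, 20, 44, 35, 29, 27, 1]
Tree (level-order array): [9, 1, 20, None, None, None, 44, 35, None, 29, None, 27]
BFS from the root, enqueuing left then right child of each popped node:
  queue [9] -> pop 9, enqueue [1, 20], visited so far: [9]
  queue [1, 20] -> pop 1, enqueue [none], visited so far: [9, 1]
  queue [20] -> pop 20, enqueue [44], visited so far: [9, 1, 20]
  queue [44] -> pop 44, enqueue [35], visited so far: [9, 1, 20, 44]
  queue [35] -> pop 35, enqueue [29], visited so far: [9, 1, 20, 44, 35]
  queue [29] -> pop 29, enqueue [27], visited so far: [9, 1, 20, 44, 35, 29]
  queue [27] -> pop 27, enqueue [none], visited so far: [9, 1, 20, 44, 35, 29, 27]
Result: [9, 1, 20, 44, 35, 29, 27]


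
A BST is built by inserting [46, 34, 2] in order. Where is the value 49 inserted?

Starting tree (level order): [46, 34, None, 2]
Insertion path: 46
Result: insert 49 as right child of 46
Final tree (level order): [46, 34, 49, 2]


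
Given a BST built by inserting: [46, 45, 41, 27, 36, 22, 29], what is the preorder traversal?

Tree insertion order: [46, 45, 41, 27, 36, 22, 29]
Tree (level-order array): [46, 45, None, 41, None, 27, None, 22, 36, None, None, 29]
Preorder traversal: [46, 45, 41, 27, 22, 36, 29]


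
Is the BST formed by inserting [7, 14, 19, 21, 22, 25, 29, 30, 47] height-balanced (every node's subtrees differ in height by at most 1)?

Tree (level-order array): [7, None, 14, None, 19, None, 21, None, 22, None, 25, None, 29, None, 30, None, 47]
Definition: a tree is height-balanced if, at every node, |h(left) - h(right)| <= 1 (empty subtree has height -1).
Bottom-up per-node check:
  node 47: h_left=-1, h_right=-1, diff=0 [OK], height=0
  node 30: h_left=-1, h_right=0, diff=1 [OK], height=1
  node 29: h_left=-1, h_right=1, diff=2 [FAIL (|-1-1|=2 > 1)], height=2
  node 25: h_left=-1, h_right=2, diff=3 [FAIL (|-1-2|=3 > 1)], height=3
  node 22: h_left=-1, h_right=3, diff=4 [FAIL (|-1-3|=4 > 1)], height=4
  node 21: h_left=-1, h_right=4, diff=5 [FAIL (|-1-4|=5 > 1)], height=5
  node 19: h_left=-1, h_right=5, diff=6 [FAIL (|-1-5|=6 > 1)], height=6
  node 14: h_left=-1, h_right=6, diff=7 [FAIL (|-1-6|=7 > 1)], height=7
  node 7: h_left=-1, h_right=7, diff=8 [FAIL (|-1-7|=8 > 1)], height=8
Node 29 violates the condition: |-1 - 1| = 2 > 1.
Result: Not balanced


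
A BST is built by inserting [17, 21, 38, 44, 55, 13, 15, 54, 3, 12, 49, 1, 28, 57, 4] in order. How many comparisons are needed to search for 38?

Search path for 38: 17 -> 21 -> 38
Found: True
Comparisons: 3


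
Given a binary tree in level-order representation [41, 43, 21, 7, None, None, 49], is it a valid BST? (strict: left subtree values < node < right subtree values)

Level-order array: [41, 43, 21, 7, None, None, 49]
Validate using subtree bounds (lo, hi): at each node, require lo < value < hi,
then recurse left with hi=value and right with lo=value.
Preorder trace (stopping at first violation):
  at node 41 with bounds (-inf, +inf): OK
  at node 43 with bounds (-inf, 41): VIOLATION
Node 43 violates its bound: not (-inf < 43 < 41).
Result: Not a valid BST


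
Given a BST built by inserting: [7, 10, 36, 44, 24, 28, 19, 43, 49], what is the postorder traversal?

Tree insertion order: [7, 10, 36, 44, 24, 28, 19, 43, 49]
Tree (level-order array): [7, None, 10, None, 36, 24, 44, 19, 28, 43, 49]
Postorder traversal: [19, 28, 24, 43, 49, 44, 36, 10, 7]


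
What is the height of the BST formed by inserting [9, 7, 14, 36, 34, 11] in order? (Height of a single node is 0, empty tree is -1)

Insertion order: [9, 7, 14, 36, 34, 11]
Tree (level-order array): [9, 7, 14, None, None, 11, 36, None, None, 34]
Compute height bottom-up (empty subtree = -1):
  height(7) = 1 + max(-1, -1) = 0
  height(11) = 1 + max(-1, -1) = 0
  height(34) = 1 + max(-1, -1) = 0
  height(36) = 1 + max(0, -1) = 1
  height(14) = 1 + max(0, 1) = 2
  height(9) = 1 + max(0, 2) = 3
Height = 3


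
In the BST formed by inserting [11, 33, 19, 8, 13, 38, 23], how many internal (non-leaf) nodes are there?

Tree built from: [11, 33, 19, 8, 13, 38, 23]
Tree (level-order array): [11, 8, 33, None, None, 19, 38, 13, 23]
Rule: An internal node has at least one child.
Per-node child counts:
  node 11: 2 child(ren)
  node 8: 0 child(ren)
  node 33: 2 child(ren)
  node 19: 2 child(ren)
  node 13: 0 child(ren)
  node 23: 0 child(ren)
  node 38: 0 child(ren)
Matching nodes: [11, 33, 19]
Count of internal (non-leaf) nodes: 3


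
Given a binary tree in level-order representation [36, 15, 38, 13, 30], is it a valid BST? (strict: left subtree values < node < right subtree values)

Level-order array: [36, 15, 38, 13, 30]
Validate using subtree bounds (lo, hi): at each node, require lo < value < hi,
then recurse left with hi=value and right with lo=value.
Preorder trace (stopping at first violation):
  at node 36 with bounds (-inf, +inf): OK
  at node 15 with bounds (-inf, 36): OK
  at node 13 with bounds (-inf, 15): OK
  at node 30 with bounds (15, 36): OK
  at node 38 with bounds (36, +inf): OK
No violation found at any node.
Result: Valid BST


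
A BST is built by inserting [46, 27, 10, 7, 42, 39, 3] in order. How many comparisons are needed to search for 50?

Search path for 50: 46
Found: False
Comparisons: 1


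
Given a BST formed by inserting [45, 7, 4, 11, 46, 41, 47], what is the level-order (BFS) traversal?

Tree insertion order: [45, 7, 4, 11, 46, 41, 47]
Tree (level-order array): [45, 7, 46, 4, 11, None, 47, None, None, None, 41]
BFS from the root, enqueuing left then right child of each popped node:
  queue [45] -> pop 45, enqueue [7, 46], visited so far: [45]
  queue [7, 46] -> pop 7, enqueue [4, 11], visited so far: [45, 7]
  queue [46, 4, 11] -> pop 46, enqueue [47], visited so far: [45, 7, 46]
  queue [4, 11, 47] -> pop 4, enqueue [none], visited so far: [45, 7, 46, 4]
  queue [11, 47] -> pop 11, enqueue [41], visited so far: [45, 7, 46, 4, 11]
  queue [47, 41] -> pop 47, enqueue [none], visited so far: [45, 7, 46, 4, 11, 47]
  queue [41] -> pop 41, enqueue [none], visited so far: [45, 7, 46, 4, 11, 47, 41]
Result: [45, 7, 46, 4, 11, 47, 41]


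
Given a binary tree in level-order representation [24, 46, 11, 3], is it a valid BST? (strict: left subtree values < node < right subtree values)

Level-order array: [24, 46, 11, 3]
Validate using subtree bounds (lo, hi): at each node, require lo < value < hi,
then recurse left with hi=value and right with lo=value.
Preorder trace (stopping at first violation):
  at node 24 with bounds (-inf, +inf): OK
  at node 46 with bounds (-inf, 24): VIOLATION
Node 46 violates its bound: not (-inf < 46 < 24).
Result: Not a valid BST


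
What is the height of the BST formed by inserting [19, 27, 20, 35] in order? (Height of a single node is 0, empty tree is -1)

Insertion order: [19, 27, 20, 35]
Tree (level-order array): [19, None, 27, 20, 35]
Compute height bottom-up (empty subtree = -1):
  height(20) = 1 + max(-1, -1) = 0
  height(35) = 1 + max(-1, -1) = 0
  height(27) = 1 + max(0, 0) = 1
  height(19) = 1 + max(-1, 1) = 2
Height = 2


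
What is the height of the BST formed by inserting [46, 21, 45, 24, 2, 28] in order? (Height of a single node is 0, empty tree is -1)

Insertion order: [46, 21, 45, 24, 2, 28]
Tree (level-order array): [46, 21, None, 2, 45, None, None, 24, None, None, 28]
Compute height bottom-up (empty subtree = -1):
  height(2) = 1 + max(-1, -1) = 0
  height(28) = 1 + max(-1, -1) = 0
  height(24) = 1 + max(-1, 0) = 1
  height(45) = 1 + max(1, -1) = 2
  height(21) = 1 + max(0, 2) = 3
  height(46) = 1 + max(3, -1) = 4
Height = 4


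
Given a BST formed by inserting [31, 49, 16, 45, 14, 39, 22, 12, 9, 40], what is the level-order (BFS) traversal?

Tree insertion order: [31, 49, 16, 45, 14, 39, 22, 12, 9, 40]
Tree (level-order array): [31, 16, 49, 14, 22, 45, None, 12, None, None, None, 39, None, 9, None, None, 40]
BFS from the root, enqueuing left then right child of each popped node:
  queue [31] -> pop 31, enqueue [16, 49], visited so far: [31]
  queue [16, 49] -> pop 16, enqueue [14, 22], visited so far: [31, 16]
  queue [49, 14, 22] -> pop 49, enqueue [45], visited so far: [31, 16, 49]
  queue [14, 22, 45] -> pop 14, enqueue [12], visited so far: [31, 16, 49, 14]
  queue [22, 45, 12] -> pop 22, enqueue [none], visited so far: [31, 16, 49, 14, 22]
  queue [45, 12] -> pop 45, enqueue [39], visited so far: [31, 16, 49, 14, 22, 45]
  queue [12, 39] -> pop 12, enqueue [9], visited so far: [31, 16, 49, 14, 22, 45, 12]
  queue [39, 9] -> pop 39, enqueue [40], visited so far: [31, 16, 49, 14, 22, 45, 12, 39]
  queue [9, 40] -> pop 9, enqueue [none], visited so far: [31, 16, 49, 14, 22, 45, 12, 39, 9]
  queue [40] -> pop 40, enqueue [none], visited so far: [31, 16, 49, 14, 22, 45, 12, 39, 9, 40]
Result: [31, 16, 49, 14, 22, 45, 12, 39, 9, 40]


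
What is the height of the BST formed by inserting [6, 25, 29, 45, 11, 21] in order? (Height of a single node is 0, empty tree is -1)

Insertion order: [6, 25, 29, 45, 11, 21]
Tree (level-order array): [6, None, 25, 11, 29, None, 21, None, 45]
Compute height bottom-up (empty subtree = -1):
  height(21) = 1 + max(-1, -1) = 0
  height(11) = 1 + max(-1, 0) = 1
  height(45) = 1 + max(-1, -1) = 0
  height(29) = 1 + max(-1, 0) = 1
  height(25) = 1 + max(1, 1) = 2
  height(6) = 1 + max(-1, 2) = 3
Height = 3


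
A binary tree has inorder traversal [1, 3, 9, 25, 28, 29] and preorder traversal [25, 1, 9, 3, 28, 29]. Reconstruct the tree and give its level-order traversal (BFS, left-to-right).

Inorder:  [1, 3, 9, 25, 28, 29]
Preorder: [25, 1, 9, 3, 28, 29]
Algorithm: preorder visits root first, so consume preorder in order;
for each root, split the current inorder slice at that value into
left-subtree inorder and right-subtree inorder, then recurse.
Recursive splits:
  root=25; inorder splits into left=[1, 3, 9], right=[28, 29]
  root=1; inorder splits into left=[], right=[3, 9]
  root=9; inorder splits into left=[3], right=[]
  root=3; inorder splits into left=[], right=[]
  root=28; inorder splits into left=[], right=[29]
  root=29; inorder splits into left=[], right=[]
Reconstructed level-order: [25, 1, 28, 9, 29, 3]


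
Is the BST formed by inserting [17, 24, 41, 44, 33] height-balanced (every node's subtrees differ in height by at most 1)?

Tree (level-order array): [17, None, 24, None, 41, 33, 44]
Definition: a tree is height-balanced if, at every node, |h(left) - h(right)| <= 1 (empty subtree has height -1).
Bottom-up per-node check:
  node 33: h_left=-1, h_right=-1, diff=0 [OK], height=0
  node 44: h_left=-1, h_right=-1, diff=0 [OK], height=0
  node 41: h_left=0, h_right=0, diff=0 [OK], height=1
  node 24: h_left=-1, h_right=1, diff=2 [FAIL (|-1-1|=2 > 1)], height=2
  node 17: h_left=-1, h_right=2, diff=3 [FAIL (|-1-2|=3 > 1)], height=3
Node 24 violates the condition: |-1 - 1| = 2 > 1.
Result: Not balanced


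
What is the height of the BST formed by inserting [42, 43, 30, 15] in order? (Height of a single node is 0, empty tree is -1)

Insertion order: [42, 43, 30, 15]
Tree (level-order array): [42, 30, 43, 15]
Compute height bottom-up (empty subtree = -1):
  height(15) = 1 + max(-1, -1) = 0
  height(30) = 1 + max(0, -1) = 1
  height(43) = 1 + max(-1, -1) = 0
  height(42) = 1 + max(1, 0) = 2
Height = 2


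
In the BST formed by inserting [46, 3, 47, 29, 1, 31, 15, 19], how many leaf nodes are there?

Tree built from: [46, 3, 47, 29, 1, 31, 15, 19]
Tree (level-order array): [46, 3, 47, 1, 29, None, None, None, None, 15, 31, None, 19]
Rule: A leaf has 0 children.
Per-node child counts:
  node 46: 2 child(ren)
  node 3: 2 child(ren)
  node 1: 0 child(ren)
  node 29: 2 child(ren)
  node 15: 1 child(ren)
  node 19: 0 child(ren)
  node 31: 0 child(ren)
  node 47: 0 child(ren)
Matching nodes: [1, 19, 31, 47]
Count of leaf nodes: 4


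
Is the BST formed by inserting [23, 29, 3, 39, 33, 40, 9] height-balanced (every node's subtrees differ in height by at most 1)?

Tree (level-order array): [23, 3, 29, None, 9, None, 39, None, None, 33, 40]
Definition: a tree is height-balanced if, at every node, |h(left) - h(right)| <= 1 (empty subtree has height -1).
Bottom-up per-node check:
  node 9: h_left=-1, h_right=-1, diff=0 [OK], height=0
  node 3: h_left=-1, h_right=0, diff=1 [OK], height=1
  node 33: h_left=-1, h_right=-1, diff=0 [OK], height=0
  node 40: h_left=-1, h_right=-1, diff=0 [OK], height=0
  node 39: h_left=0, h_right=0, diff=0 [OK], height=1
  node 29: h_left=-1, h_right=1, diff=2 [FAIL (|-1-1|=2 > 1)], height=2
  node 23: h_left=1, h_right=2, diff=1 [OK], height=3
Node 29 violates the condition: |-1 - 1| = 2 > 1.
Result: Not balanced


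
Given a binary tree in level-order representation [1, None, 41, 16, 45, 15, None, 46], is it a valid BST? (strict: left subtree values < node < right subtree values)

Level-order array: [1, None, 41, 16, 45, 15, None, 46]
Validate using subtree bounds (lo, hi): at each node, require lo < value < hi,
then recurse left with hi=value and right with lo=value.
Preorder trace (stopping at first violation):
  at node 1 with bounds (-inf, +inf): OK
  at node 41 with bounds (1, +inf): OK
  at node 16 with bounds (1, 41): OK
  at node 15 with bounds (1, 16): OK
  at node 45 with bounds (41, +inf): OK
  at node 46 with bounds (41, 45): VIOLATION
Node 46 violates its bound: not (41 < 46 < 45).
Result: Not a valid BST


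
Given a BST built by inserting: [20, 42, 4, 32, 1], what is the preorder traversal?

Tree insertion order: [20, 42, 4, 32, 1]
Tree (level-order array): [20, 4, 42, 1, None, 32]
Preorder traversal: [20, 4, 1, 42, 32]


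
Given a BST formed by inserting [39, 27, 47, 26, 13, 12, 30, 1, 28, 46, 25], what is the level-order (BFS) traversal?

Tree insertion order: [39, 27, 47, 26, 13, 12, 30, 1, 28, 46, 25]
Tree (level-order array): [39, 27, 47, 26, 30, 46, None, 13, None, 28, None, None, None, 12, 25, None, None, 1]
BFS from the root, enqueuing left then right child of each popped node:
  queue [39] -> pop 39, enqueue [27, 47], visited so far: [39]
  queue [27, 47] -> pop 27, enqueue [26, 30], visited so far: [39, 27]
  queue [47, 26, 30] -> pop 47, enqueue [46], visited so far: [39, 27, 47]
  queue [26, 30, 46] -> pop 26, enqueue [13], visited so far: [39, 27, 47, 26]
  queue [30, 46, 13] -> pop 30, enqueue [28], visited so far: [39, 27, 47, 26, 30]
  queue [46, 13, 28] -> pop 46, enqueue [none], visited so far: [39, 27, 47, 26, 30, 46]
  queue [13, 28] -> pop 13, enqueue [12, 25], visited so far: [39, 27, 47, 26, 30, 46, 13]
  queue [28, 12, 25] -> pop 28, enqueue [none], visited so far: [39, 27, 47, 26, 30, 46, 13, 28]
  queue [12, 25] -> pop 12, enqueue [1], visited so far: [39, 27, 47, 26, 30, 46, 13, 28, 12]
  queue [25, 1] -> pop 25, enqueue [none], visited so far: [39, 27, 47, 26, 30, 46, 13, 28, 12, 25]
  queue [1] -> pop 1, enqueue [none], visited so far: [39, 27, 47, 26, 30, 46, 13, 28, 12, 25, 1]
Result: [39, 27, 47, 26, 30, 46, 13, 28, 12, 25, 1]


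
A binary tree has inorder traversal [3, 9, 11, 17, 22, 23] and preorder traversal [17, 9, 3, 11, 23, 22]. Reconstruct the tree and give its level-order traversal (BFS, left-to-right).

Inorder:  [3, 9, 11, 17, 22, 23]
Preorder: [17, 9, 3, 11, 23, 22]
Algorithm: preorder visits root first, so consume preorder in order;
for each root, split the current inorder slice at that value into
left-subtree inorder and right-subtree inorder, then recurse.
Recursive splits:
  root=17; inorder splits into left=[3, 9, 11], right=[22, 23]
  root=9; inorder splits into left=[3], right=[11]
  root=3; inorder splits into left=[], right=[]
  root=11; inorder splits into left=[], right=[]
  root=23; inorder splits into left=[22], right=[]
  root=22; inorder splits into left=[], right=[]
Reconstructed level-order: [17, 9, 23, 3, 11, 22]


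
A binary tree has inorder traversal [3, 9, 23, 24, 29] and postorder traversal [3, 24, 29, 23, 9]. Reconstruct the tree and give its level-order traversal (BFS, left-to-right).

Inorder:   [3, 9, 23, 24, 29]
Postorder: [3, 24, 29, 23, 9]
Algorithm: postorder visits root last, so walk postorder right-to-left;
each value is the root of the current inorder slice — split it at that
value, recurse on the right subtree first, then the left.
Recursive splits:
  root=9; inorder splits into left=[3], right=[23, 24, 29]
  root=23; inorder splits into left=[], right=[24, 29]
  root=29; inorder splits into left=[24], right=[]
  root=24; inorder splits into left=[], right=[]
  root=3; inorder splits into left=[], right=[]
Reconstructed level-order: [9, 3, 23, 29, 24]
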